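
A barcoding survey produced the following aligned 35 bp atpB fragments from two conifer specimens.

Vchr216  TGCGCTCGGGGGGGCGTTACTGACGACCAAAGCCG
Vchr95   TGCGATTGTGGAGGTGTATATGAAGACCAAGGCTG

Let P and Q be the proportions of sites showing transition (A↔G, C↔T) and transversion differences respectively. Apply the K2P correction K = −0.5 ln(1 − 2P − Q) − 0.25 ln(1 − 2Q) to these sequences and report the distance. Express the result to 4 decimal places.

0.4104

Differing sites — 5:C/A (Tv); 7:C/T (Ti); 9:G/T (Tv); 12:G/A (Ti); 15:C/T (Ti); 18:T/A (Tv); 19:A/T (Tv); 20:C/A (Tv); 24:C/A (Tv); 31:A/G (Ti); 34:C/T (Ti).
Of the 11 differences, 5 transitions and 6 transversions over 35 sites: P = 5/35 = 0.142857, Q = 6/35 = 0.171429.
d = −0.5·ln(0.542857) − 0.25·ln(0.657142) = −0.5·(-0.610909) − 0.25·(-0.419855) = 0.4104.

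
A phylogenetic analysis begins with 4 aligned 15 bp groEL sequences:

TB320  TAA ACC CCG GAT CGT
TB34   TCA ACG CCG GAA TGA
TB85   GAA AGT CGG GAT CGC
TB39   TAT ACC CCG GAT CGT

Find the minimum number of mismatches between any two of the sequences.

Pairwise Hamming distances:
  TB320 vs TB34: 5
  TB320 vs TB85: 5
  TB320 vs TB39: 1
  TB34 vs TB85: 8
  TB34 vs TB39: 6
  TB85 vs TB39: 6
The smallest is 1, between TB320 and TB39.

1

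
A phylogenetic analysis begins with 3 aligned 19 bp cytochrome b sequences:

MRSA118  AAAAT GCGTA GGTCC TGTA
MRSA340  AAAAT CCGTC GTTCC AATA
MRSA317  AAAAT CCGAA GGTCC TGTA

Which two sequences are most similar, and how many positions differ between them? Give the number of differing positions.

2

Pairwise Hamming distances:
  MRSA118 vs MRSA340: 5
  MRSA118 vs MRSA317: 2
  MRSA340 vs MRSA317: 5
The smallest is 2, between MRSA118 and MRSA317.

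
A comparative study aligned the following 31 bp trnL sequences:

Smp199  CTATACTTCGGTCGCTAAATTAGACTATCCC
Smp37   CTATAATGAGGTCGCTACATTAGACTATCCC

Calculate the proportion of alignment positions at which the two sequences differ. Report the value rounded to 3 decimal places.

0.129

Differing sites — 6:C/A; 8:T/G; 9:C/A; 18:A/C.
There are 4 differences over 31 sites, so p = 4/31 = 0.129.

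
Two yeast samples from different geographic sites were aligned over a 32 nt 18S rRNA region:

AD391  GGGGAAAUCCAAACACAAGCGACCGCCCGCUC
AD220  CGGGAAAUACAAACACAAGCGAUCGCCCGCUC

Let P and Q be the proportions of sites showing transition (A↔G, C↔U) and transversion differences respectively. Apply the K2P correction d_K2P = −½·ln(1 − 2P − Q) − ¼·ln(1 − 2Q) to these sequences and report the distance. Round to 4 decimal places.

0.1001

Mismatches occur at site 1 (G↔C, transversion), site 9 (C↔A, transversion), site 23 (C↔U, transition).
Of the 3 differences, 1 transition and 2 transversions over 32 sites: P = 1/32 = 0.031250, Q = 2/32 = 0.062500.
d = −0.5·ln(0.875000) − 0.25·ln(0.875000) = −0.5·(-0.133531) − 0.25·(-0.133531) = 0.1001.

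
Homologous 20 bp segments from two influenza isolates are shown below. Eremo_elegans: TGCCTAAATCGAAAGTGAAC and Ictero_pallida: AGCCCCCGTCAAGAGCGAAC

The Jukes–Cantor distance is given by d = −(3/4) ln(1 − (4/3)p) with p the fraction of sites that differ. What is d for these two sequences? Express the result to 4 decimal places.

Differing sites — 1:T/A; 5:T/C; 6:A/C; 7:A/C; 8:A/G; 11:G/A; 13:A/G; 16:T/C.
p = 8/20 = 0.400000.
d = −0.75 · ln(1 − (4/3)·0.400000) = −0.75 · ln(0.466667) = −0.75 · (-0.762139) = 0.5716.

0.5716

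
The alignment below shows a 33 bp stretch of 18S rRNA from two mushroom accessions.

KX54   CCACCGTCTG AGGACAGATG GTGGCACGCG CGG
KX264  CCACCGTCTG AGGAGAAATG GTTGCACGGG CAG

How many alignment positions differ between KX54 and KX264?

5

Mismatches occur at site 15 (C→G), site 17 (G→A), site 23 (G→T), site 29 (C→G), site 32 (G→A).
That gives 5 mismatches out of 33 aligned sites, so the Hamming distance is 5.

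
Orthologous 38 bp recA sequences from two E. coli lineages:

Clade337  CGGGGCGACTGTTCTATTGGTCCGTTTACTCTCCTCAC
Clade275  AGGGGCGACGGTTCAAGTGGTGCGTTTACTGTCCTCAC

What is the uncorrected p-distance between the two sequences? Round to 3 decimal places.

The sequences differ at positions 1 (C/A), 10 (T/G), 15 (T/A), 17 (T/G), 22 (C/G), 31 (C/G).
There are 6 differences over 38 sites, so p = 6/38 = 0.158.

0.158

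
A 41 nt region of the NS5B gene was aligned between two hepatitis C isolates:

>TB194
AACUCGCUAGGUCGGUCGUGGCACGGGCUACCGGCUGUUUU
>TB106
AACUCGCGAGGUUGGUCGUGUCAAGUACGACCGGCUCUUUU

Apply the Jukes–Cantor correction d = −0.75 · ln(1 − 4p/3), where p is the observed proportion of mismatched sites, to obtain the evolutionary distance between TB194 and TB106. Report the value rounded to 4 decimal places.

Mismatches occur at site 8 (U→G), site 13 (C→U), site 21 (G→U), site 24 (C→A), site 26 (G→U), site 27 (G→A), site 29 (U→G), site 37 (G→C).
p = 8/41 = 0.195122.
d = −0.75 · ln(1 − (4/3)·0.195122) = −0.75 · ln(0.739837) = −0.75 · (-0.301325) = 0.2260.

0.2260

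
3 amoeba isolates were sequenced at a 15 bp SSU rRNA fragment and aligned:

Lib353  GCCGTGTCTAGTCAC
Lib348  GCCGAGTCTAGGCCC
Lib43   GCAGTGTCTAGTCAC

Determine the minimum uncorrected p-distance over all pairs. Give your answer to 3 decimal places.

0.067

Pairwise Hamming distances:
  Lib353 vs Lib348: 3
  Lib353 vs Lib43: 1
  Lib348 vs Lib43: 4
The smallest is 1 mismatch, between Lib353 and Lib43; p = 1/15 = 0.067.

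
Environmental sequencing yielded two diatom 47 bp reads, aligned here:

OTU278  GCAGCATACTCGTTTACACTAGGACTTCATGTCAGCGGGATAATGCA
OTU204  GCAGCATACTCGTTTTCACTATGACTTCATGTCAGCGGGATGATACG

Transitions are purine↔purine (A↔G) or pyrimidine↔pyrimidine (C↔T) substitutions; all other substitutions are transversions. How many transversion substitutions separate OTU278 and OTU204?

2

Mismatches occur at site 16 (A↔T, transversion), site 22 (G↔T, transversion), site 42 (A↔G, transition), site 45 (G↔A, transition), site 47 (A↔G, transition).
Of the 5 differences, 3 transitions and 2 transversions, so the answer is 2.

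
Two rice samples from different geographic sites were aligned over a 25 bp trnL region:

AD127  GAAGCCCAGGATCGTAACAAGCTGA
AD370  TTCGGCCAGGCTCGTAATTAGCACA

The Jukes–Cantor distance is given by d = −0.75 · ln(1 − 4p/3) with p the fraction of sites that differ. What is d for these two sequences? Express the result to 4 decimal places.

0.4904

Mismatches occur at site 1 (G/T), site 2 (A/T), site 3 (A/C), site 5 (C/G), site 11 (A/C), site 18 (C/T), site 19 (A/T), site 23 (T/A), site 24 (G/C).
p = 9/25 = 0.360000.
d = −0.75 · ln(1 − (4/3)·0.360000) = −0.75 · ln(0.520000) = −0.75 · (-0.653926) = 0.4904.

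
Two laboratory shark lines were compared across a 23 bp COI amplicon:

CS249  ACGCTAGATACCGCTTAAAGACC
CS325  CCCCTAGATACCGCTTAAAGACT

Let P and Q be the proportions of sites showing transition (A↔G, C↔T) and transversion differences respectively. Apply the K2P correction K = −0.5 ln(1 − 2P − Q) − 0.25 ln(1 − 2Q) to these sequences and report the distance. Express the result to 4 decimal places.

0.1433

Mismatches occur at site 1 (A→C, transversion), site 3 (G→C, transversion), site 23 (C→T, transition).
Of the 3 differences, 1 transition and 2 transversions over 23 sites: P = 1/23 = 0.043478, Q = 2/23 = 0.086957.
d = −0.5·ln(0.826087) − 0.25·ln(0.826086) = −0.5·(-0.191055) − 0.25·(-0.191056) = 0.1433.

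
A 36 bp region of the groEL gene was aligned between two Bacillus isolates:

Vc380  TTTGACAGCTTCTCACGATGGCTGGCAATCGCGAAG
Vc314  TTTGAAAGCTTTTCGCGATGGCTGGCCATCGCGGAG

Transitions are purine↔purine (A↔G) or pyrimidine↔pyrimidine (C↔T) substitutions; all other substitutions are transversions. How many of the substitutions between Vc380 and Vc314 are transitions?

The sequences differ at positions 6 (C/A, transversion), 12 (C/T, transition), 15 (A/G, transition), 27 (A/C, transversion), 34 (A/G, transition).
Of the 5 differences, 3 transitions and 2 transversions, so the answer is 3.

3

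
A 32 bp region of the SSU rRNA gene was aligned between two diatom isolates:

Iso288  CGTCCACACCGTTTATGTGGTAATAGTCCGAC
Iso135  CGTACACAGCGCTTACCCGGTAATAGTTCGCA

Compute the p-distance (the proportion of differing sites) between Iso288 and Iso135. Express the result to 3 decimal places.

0.281

Mismatches occur at site 4 (C→A), site 9 (C→G), site 12 (T→C), site 16 (T→C), site 17 (G→C), site 18 (T→C), site 28 (C→T), site 31 (A→C), site 32 (C→A).
There are 9 differences over 32 sites, so p = 9/32 = 0.281.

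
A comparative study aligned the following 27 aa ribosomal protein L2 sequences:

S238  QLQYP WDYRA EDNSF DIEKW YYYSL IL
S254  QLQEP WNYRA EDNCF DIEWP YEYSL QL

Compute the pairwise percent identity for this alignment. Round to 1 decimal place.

Mismatches occur at site 4 (Y/E), site 7 (D/N), site 14 (S/C), site 19 (K/W), site 20 (W/P), site 22 (Y/E), site 26 (I/Q).
20 of the 27 sites match, so the percent identity is 20/27 × 100 = 74.1%.

74.1%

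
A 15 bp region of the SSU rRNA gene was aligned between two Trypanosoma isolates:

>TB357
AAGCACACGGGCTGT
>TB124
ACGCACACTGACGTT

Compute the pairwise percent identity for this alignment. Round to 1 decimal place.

66.7%

Differing sites — 2:A/C; 9:G/T; 11:G/A; 13:T/G; 14:G/T.
10 of the 15 sites match, so the percent identity is 10/15 × 100 = 66.7%.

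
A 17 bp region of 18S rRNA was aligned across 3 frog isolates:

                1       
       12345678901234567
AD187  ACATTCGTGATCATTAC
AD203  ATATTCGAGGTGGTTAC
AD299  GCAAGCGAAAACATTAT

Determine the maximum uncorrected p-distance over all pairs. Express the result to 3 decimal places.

0.588

Pairwise Hamming distances:
  AD187 vs AD203: 5
  AD187 vs AD299: 7
  AD203 vs AD299: 10
The largest is 10 mismatches, between AD203 and AD299; p = 10/17 = 0.588.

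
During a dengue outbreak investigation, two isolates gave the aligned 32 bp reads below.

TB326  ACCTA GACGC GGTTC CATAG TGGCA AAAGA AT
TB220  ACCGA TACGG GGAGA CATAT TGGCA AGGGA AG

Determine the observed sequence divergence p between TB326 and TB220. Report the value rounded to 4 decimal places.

0.3125

Differing sites — 4:T/G; 6:G/T; 10:C/G; 13:T/A; 14:T/G; 15:C/A; 20:G/T; 27:A/G; 28:A/G; 32:T/G.
There are 10 differences over 32 sites, so p = 10/32 = 0.3125.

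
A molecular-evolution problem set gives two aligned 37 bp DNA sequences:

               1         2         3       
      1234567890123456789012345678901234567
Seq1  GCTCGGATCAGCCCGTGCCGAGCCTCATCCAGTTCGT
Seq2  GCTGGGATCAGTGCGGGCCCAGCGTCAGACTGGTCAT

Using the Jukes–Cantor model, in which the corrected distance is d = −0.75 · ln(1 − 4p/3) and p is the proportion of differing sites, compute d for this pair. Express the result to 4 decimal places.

The sequences differ at positions 4 (C/G), 12 (C/T), 13 (C/G), 16 (T/G), 20 (G/C), 24 (C/G), 28 (T/G), 29 (C/A), 31 (A/T), 33 (T/G), 36 (G/A).
p = 11/37 = 0.297297.
d = −0.75 · ln(1 − (4/3)·0.297297) = −0.75 · ln(0.603604) = −0.75 · (-0.504837) = 0.3786.

0.3786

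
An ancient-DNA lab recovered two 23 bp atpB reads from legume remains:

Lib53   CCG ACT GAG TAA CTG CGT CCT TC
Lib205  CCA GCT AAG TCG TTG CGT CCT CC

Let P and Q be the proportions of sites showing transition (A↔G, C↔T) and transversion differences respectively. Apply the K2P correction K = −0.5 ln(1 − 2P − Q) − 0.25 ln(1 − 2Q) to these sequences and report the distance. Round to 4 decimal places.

0.4392

Differing sites — 3:G/A (Ti); 4:A/G (Ti); 7:G/A (Ti); 11:A/C (Tv); 12:A/G (Ti); 13:C/T (Ti); 22:T/C (Ti).
Of the 7 differences, 6 transitions and 1 transversion over 23 sites: P = 6/23 = 0.260870, Q = 1/23 = 0.043478.
d = −0.5·ln(0.434782) − 0.25·ln(0.913044) = −0.5·(-0.832911) − 0.25·(-0.090971) = 0.4392.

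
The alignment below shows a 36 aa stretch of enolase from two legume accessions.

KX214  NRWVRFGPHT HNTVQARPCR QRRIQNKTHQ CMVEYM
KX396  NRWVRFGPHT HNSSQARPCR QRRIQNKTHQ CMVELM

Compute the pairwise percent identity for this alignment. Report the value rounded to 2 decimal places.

91.67%

Mismatches occur at site 13 (T↔S), site 14 (V↔S), site 35 (Y↔L).
33 of the 36 sites match, so the percent identity is 33/36 × 100 = 91.67%.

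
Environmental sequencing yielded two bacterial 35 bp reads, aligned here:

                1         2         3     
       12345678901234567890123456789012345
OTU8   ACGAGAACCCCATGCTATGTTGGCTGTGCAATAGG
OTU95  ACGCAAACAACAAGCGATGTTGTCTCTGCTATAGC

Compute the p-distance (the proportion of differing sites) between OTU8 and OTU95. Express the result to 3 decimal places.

Differing sites — 4:A/C; 5:G/A; 9:C/A; 10:C/A; 13:T/A; 16:T/G; 23:G/T; 26:G/C; 30:A/T; 35:G/C.
There are 10 differences over 35 sites, so p = 10/35 = 0.286.

0.286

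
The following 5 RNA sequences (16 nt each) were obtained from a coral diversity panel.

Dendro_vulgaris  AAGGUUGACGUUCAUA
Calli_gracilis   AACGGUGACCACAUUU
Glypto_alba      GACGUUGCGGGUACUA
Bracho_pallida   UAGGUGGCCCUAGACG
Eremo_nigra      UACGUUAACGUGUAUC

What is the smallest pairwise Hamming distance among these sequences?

Pairwise Hamming distances:
  Dendro_vulgaris vs Calli_gracilis: 8
  Dendro_vulgaris vs Glypto_alba: 7
  Dendro_vulgaris vs Bracho_pallida: 8
  Dendro_vulgaris vs Eremo_nigra: 6
  Calli_gracilis vs Glypto_alba: 9
  Calli_gracilis vs Bracho_pallida: 11
  Calli_gracilis vs Eremo_nigra: 9
  Glypto_alba vs Bracho_pallida: 11
  Glypto_alba vs Eremo_nigra: 9
  Bracho_pallida vs Eremo_nigra: 9
The smallest is 6, between Dendro_vulgaris and Eremo_nigra.

6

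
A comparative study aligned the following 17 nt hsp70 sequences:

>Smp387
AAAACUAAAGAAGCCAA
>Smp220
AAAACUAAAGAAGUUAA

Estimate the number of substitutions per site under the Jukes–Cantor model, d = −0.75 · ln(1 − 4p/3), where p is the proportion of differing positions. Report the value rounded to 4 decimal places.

0.1280

The sequences differ at positions 14 (C/U), 15 (C/U).
p = 2/17 = 0.117647.
d = −0.75 · ln(1 − (4/3)·0.117647) = −0.75 · ln(0.843137) = −0.75 · (-0.170626) = 0.1280.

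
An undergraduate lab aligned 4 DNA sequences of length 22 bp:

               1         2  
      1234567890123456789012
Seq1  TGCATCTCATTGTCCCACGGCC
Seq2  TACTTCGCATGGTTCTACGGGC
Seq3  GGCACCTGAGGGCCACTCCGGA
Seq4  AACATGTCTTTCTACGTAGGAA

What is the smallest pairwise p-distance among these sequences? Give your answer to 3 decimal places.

0.318

Pairwise Hamming distances:
  Seq1 vs Seq2: 7
  Seq1 vs Seq3: 11
  Seq1 vs Seq4: 11
  Seq2 vs Seq3: 14
  Seq2 vs Seq4: 13
  Seq3 vs Seq4: 16
The smallest is 7 mismatches, between Seq1 and Seq2; p = 7/22 = 0.318.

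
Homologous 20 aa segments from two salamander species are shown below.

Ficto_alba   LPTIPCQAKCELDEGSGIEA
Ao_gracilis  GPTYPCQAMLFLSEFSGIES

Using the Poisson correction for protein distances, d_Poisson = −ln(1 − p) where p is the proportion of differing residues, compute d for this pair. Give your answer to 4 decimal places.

0.5108

Mismatches occur at site 1 (L/G), site 4 (I/Y), site 9 (K/M), site 10 (C/L), site 11 (E/F), site 13 (D/S), site 15 (G/F), site 20 (A/S).
p = 8/20 = 0.400000.
d = −ln(1 − 0.400000) = −ln(0.600000) = 0.5108.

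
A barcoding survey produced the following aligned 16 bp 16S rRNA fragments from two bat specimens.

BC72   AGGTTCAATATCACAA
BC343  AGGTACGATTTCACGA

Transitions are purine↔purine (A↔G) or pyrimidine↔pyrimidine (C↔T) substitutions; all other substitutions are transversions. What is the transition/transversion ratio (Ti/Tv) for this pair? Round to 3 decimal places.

1.000

Differing sites — 5:T/A (Tv); 7:A/G (Ti); 10:A/T (Tv); 15:A/G (Ti).
Of the 4 differences, 2 transitions and 2 transversions, so Ti/Tv = 2/2 = 1.000.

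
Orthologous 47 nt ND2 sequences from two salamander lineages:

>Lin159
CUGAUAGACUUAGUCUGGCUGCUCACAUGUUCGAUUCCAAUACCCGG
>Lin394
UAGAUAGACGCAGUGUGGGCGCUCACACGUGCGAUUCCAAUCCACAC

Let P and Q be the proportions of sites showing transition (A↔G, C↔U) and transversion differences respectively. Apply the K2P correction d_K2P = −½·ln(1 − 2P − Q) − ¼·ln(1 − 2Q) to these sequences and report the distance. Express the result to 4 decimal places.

0.3455

The sequences differ at positions 1 (C/U, transition), 2 (U/A, transversion), 10 (U/G, transversion), 11 (U/C, transition), 15 (C/G, transversion), 19 (C/G, transversion), 20 (U/C, transition), 28 (U/C, transition), 31 (U/G, transversion), 42 (A/C, transversion), 44 (C/A, transversion), 46 (G/A, transition), 47 (G/C, transversion).
Of the 13 differences, 5 transitions and 8 transversions over 47 sites: P = 5/47 = 0.106383, Q = 8/47 = 0.170213.
d = −0.5·ln(0.617021) − 0.25·ln(0.659574) = −0.5·(-0.482852) − 0.25·(-0.416161) = 0.3455.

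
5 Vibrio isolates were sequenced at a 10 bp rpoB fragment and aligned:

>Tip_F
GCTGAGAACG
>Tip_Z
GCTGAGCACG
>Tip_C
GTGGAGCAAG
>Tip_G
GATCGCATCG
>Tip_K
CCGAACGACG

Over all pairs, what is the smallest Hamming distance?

1

Pairwise Hamming distances:
  Tip_F vs Tip_Z: 1
  Tip_F vs Tip_C: 4
  Tip_F vs Tip_G: 5
  Tip_F vs Tip_K: 5
  Tip_Z vs Tip_C: 3
  Tip_Z vs Tip_G: 6
  Tip_Z vs Tip_K: 5
  Tip_C vs Tip_G: 8
  Tip_C vs Tip_K: 6
  Tip_G vs Tip_K: 7
The smallest is 1, between Tip_F and Tip_Z.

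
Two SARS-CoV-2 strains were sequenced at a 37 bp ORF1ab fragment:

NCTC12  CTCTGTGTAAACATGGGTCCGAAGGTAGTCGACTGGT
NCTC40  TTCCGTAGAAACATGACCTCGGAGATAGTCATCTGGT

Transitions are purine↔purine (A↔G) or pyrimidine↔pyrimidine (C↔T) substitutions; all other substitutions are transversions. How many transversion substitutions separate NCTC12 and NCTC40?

3

Mismatches occur at site 1 (C→T, transition), site 4 (T→C, transition), site 7 (G→A, transition), site 8 (T→G, transversion), site 16 (G→A, transition), site 17 (G→C, transversion), site 18 (T→C, transition), site 19 (C→T, transition), site 22 (A→G, transition), site 25 (G→A, transition), site 31 (G→A, transition), site 32 (A→T, transversion).
Of the 12 differences, 9 transitions and 3 transversions, so the answer is 3.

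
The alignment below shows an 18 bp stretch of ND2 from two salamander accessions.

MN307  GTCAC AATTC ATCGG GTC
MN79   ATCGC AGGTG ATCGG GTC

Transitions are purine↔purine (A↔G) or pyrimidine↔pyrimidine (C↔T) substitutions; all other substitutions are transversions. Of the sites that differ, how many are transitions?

3

Differing sites — 1:G/A (Ti); 4:A/G (Ti); 7:A/G (Ti); 8:T/G (Tv); 10:C/G (Tv).
Of the 5 differences, 3 transitions and 2 transversions, so the answer is 3.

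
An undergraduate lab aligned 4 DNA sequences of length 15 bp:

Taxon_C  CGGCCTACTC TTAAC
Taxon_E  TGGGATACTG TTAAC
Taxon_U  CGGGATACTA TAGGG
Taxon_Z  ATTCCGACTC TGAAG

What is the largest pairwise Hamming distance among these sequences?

Pairwise Hamming distances:
  Taxon_C vs Taxon_E: 4
  Taxon_C vs Taxon_U: 7
  Taxon_C vs Taxon_Z: 6
  Taxon_E vs Taxon_U: 6
  Taxon_E vs Taxon_Z: 9
  Taxon_U vs Taxon_Z: 10
The largest is 10, between Taxon_U and Taxon_Z.

10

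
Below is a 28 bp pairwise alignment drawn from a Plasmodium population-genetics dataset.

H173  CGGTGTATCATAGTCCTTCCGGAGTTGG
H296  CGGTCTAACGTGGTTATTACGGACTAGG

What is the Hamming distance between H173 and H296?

9

Mismatches occur at site 5 (G/C), site 8 (T/A), site 10 (A/G), site 12 (A/G), site 15 (C/T), site 16 (C/A), site 19 (C/A), site 24 (G/C), site 26 (T/A).
That gives 9 mismatches out of 28 aligned sites, so the Hamming distance is 9.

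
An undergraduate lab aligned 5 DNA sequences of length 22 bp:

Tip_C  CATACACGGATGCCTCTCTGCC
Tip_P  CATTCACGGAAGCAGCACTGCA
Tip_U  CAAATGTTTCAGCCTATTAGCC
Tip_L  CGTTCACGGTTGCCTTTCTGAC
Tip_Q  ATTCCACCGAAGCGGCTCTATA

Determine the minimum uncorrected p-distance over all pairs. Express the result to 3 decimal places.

Pairwise Hamming distances:
  Tip_C vs Tip_P: 6
  Tip_C vs Tip_U: 11
  Tip_C vs Tip_L: 5
  Tip_C vs Tip_Q: 10
  Tip_P vs Tip_U: 15
  Tip_P vs Tip_L: 9
  Tip_P vs Tip_Q: 8
  Tip_U vs Tip_L: 14
  Tip_U vs Tip_Q: 18
  Tip_L vs Tip_Q: 12
The smallest is 5 mismatches, between Tip_C and Tip_L; p = 5/22 = 0.227.

0.227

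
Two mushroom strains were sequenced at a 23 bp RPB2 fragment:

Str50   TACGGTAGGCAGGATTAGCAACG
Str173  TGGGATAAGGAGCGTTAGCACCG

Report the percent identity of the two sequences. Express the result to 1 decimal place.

65.2%

Differing sites — 2:A/G; 3:C/G; 5:G/A; 8:G/A; 10:C/G; 13:G/C; 14:A/G; 21:A/C.
15 of the 23 sites match, so the percent identity is 15/23 × 100 = 65.2%.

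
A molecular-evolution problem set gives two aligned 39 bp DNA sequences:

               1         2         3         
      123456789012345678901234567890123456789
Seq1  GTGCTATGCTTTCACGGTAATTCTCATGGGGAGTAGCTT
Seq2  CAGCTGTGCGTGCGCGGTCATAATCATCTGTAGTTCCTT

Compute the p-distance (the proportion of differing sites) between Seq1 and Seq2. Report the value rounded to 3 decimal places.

Differing sites — 1:G/C; 2:T/A; 6:A/G; 10:T/G; 12:T/G; 14:A/G; 19:A/C; 22:T/A; 23:C/A; 28:G/C; 29:G/T; 31:G/T; 35:A/T; 36:G/C.
There are 14 differences over 39 sites, so p = 14/39 = 0.359.

0.359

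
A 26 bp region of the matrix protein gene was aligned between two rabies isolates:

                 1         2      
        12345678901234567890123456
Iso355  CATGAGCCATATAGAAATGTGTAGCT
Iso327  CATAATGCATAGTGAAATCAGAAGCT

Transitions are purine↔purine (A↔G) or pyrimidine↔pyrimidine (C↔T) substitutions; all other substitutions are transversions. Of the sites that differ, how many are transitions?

1

Differing sites — 4:G/A (Ti); 6:G/T (Tv); 7:C/G (Tv); 12:T/G (Tv); 13:A/T (Tv); 19:G/C (Tv); 20:T/A (Tv); 22:T/A (Tv).
Of the 8 differences, 1 transition and 7 transversions, so the answer is 1.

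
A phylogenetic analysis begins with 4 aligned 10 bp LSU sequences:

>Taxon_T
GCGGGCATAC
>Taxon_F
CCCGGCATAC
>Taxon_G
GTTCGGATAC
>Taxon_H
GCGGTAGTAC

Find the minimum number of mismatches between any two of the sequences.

Pairwise Hamming distances:
  Taxon_T vs Taxon_F: 2
  Taxon_T vs Taxon_G: 4
  Taxon_T vs Taxon_H: 3
  Taxon_F vs Taxon_G: 5
  Taxon_F vs Taxon_H: 5
  Taxon_G vs Taxon_H: 6
The smallest is 2, between Taxon_T and Taxon_F.

2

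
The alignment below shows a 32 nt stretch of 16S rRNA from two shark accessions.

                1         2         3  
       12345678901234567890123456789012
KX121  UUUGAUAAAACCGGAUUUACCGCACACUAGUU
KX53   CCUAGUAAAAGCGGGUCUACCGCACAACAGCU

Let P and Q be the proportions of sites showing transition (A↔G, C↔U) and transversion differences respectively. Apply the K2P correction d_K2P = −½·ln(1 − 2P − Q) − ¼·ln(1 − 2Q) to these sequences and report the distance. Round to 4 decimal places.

The sequences differ at positions 1 (U/C, transition), 2 (U/C, transition), 4 (G/A, transition), 5 (A/G, transition), 11 (C/G, transversion), 15 (A/G, transition), 17 (U/C, transition), 27 (C/A, transversion), 28 (U/C, transition), 31 (U/C, transition).
Of the 10 differences, 8 transitions and 2 transversions over 32 sites: P = 8/32 = 0.250000, Q = 2/32 = 0.062500.
d = −0.5·ln(0.437500) − 0.25·ln(0.875000) = −0.5·(-0.826679) − 0.25·(-0.133531) = 0.4467.

0.4467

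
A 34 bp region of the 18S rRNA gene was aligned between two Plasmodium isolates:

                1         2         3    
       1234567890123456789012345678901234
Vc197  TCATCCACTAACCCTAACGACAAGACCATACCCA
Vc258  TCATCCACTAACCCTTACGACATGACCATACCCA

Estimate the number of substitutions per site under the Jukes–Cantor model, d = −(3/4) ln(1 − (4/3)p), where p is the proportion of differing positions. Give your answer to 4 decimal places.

0.0613

The sequences differ at positions 16 (A/T), 23 (A/T).
p = 2/34 = 0.058824.
d = −0.75 · ln(1 − (4/3)·0.058824) = −0.75 · ln(0.921568) = −0.75 · (-0.081679) = 0.0613.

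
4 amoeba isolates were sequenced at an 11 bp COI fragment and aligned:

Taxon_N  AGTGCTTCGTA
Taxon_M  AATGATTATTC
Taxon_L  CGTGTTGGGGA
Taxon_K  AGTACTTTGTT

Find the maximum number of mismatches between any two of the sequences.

8

Pairwise Hamming distances:
  Taxon_N vs Taxon_M: 5
  Taxon_N vs Taxon_L: 5
  Taxon_N vs Taxon_K: 3
  Taxon_M vs Taxon_L: 8
  Taxon_M vs Taxon_K: 6
  Taxon_L vs Taxon_K: 7
The largest is 8, between Taxon_M and Taxon_L.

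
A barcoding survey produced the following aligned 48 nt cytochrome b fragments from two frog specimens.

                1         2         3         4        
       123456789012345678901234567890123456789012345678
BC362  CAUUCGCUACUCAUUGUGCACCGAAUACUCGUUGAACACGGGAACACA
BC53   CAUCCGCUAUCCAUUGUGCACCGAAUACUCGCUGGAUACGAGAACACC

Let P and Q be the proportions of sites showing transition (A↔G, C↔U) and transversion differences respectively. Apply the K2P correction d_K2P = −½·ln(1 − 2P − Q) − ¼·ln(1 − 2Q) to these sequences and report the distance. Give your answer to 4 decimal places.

The sequences differ at positions 4 (U/C, transition), 10 (C/U, transition), 11 (U/C, transition), 32 (U/C, transition), 35 (A/G, transition), 37 (C/U, transition), 41 (G/A, transition), 48 (A/C, transversion).
Of the 8 differences, 7 transitions and 1 transversion over 48 sites: P = 7/48 = 0.145833, Q = 1/48 = 0.020833.
d = −0.5·ln(0.687501) − 0.25·ln(0.958334) = −0.5·(-0.374692) − 0.25·(-0.042559) = 0.1980.

0.1980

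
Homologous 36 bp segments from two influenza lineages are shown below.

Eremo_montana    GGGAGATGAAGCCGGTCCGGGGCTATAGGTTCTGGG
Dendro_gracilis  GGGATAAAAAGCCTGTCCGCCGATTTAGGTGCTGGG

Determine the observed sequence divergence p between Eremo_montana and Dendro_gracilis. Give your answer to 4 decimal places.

The sequences differ at positions 5 (G/T), 7 (T/A), 8 (G/A), 14 (G/T), 20 (G/C), 21 (G/C), 23 (C/A), 25 (A/T), 31 (T/G).
There are 9 differences over 36 sites, so p = 9/36 = 0.2500.

0.2500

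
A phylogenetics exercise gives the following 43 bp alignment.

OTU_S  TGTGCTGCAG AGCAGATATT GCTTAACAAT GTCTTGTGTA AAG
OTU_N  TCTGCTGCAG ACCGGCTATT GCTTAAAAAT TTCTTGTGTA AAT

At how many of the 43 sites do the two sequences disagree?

7

Mismatches occur at site 2 (G↔C), site 12 (G↔C), site 14 (A↔G), site 16 (A↔C), site 27 (C↔A), site 31 (G↔T), site 43 (G↔T).
That gives 7 mismatches out of 43 aligned sites, so the Hamming distance is 7.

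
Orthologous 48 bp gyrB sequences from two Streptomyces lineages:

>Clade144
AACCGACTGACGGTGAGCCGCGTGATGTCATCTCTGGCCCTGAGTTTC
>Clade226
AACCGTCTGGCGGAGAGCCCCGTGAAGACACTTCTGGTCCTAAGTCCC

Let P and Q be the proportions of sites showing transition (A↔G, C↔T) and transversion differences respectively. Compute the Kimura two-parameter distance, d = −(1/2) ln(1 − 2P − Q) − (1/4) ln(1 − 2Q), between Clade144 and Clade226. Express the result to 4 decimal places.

0.3104

Mismatches occur at site 6 (A↔T, transversion), site 10 (A↔G, transition), site 14 (T↔A, transversion), site 20 (G↔C, transversion), site 26 (T↔A, transversion), site 28 (T↔A, transversion), site 31 (T↔C, transition), site 32 (C↔T, transition), site 38 (C↔T, transition), site 42 (G↔A, transition), site 46 (T↔C, transition), site 47 (T↔C, transition).
Of the 12 differences, 7 transitions and 5 transversions over 48 sites: P = 7/48 = 0.145833, Q = 5/48 = 0.104167.
d = −0.5·ln(0.604167) − 0.25·ln(0.791666) = −0.5·(-0.503905) − 0.25·(-0.233616) = 0.3104.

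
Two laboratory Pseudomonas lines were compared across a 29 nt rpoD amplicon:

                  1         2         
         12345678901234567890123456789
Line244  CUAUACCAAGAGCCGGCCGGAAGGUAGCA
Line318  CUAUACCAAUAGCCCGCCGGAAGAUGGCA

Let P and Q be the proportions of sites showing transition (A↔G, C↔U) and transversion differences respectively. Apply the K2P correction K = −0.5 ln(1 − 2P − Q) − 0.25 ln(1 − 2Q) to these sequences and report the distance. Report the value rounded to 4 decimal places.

The sequences differ at positions 10 (G/U, transversion), 15 (G/C, transversion), 24 (G/A, transition), 26 (A/G, transition).
Of the 4 differences, 2 transitions and 2 transversions over 29 sites: P = 2/29 = 0.068966, Q = 2/29 = 0.068966.
d = −0.5·ln(0.793102) − 0.25·ln(0.862068) = −0.5·(-0.231803) − 0.25·(-0.148421) = 0.1530.

0.1530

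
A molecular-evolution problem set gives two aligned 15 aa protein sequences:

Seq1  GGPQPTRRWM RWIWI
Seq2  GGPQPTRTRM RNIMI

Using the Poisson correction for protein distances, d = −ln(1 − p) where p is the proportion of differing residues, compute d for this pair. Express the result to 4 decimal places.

0.3102

Mismatches occur at site 8 (R↔T), site 9 (W↔R), site 12 (W↔N), site 14 (W↔M).
p = 4/15 = 0.266667.
d = −ln(1 − 0.266667) = −ln(0.733333) = 0.3102.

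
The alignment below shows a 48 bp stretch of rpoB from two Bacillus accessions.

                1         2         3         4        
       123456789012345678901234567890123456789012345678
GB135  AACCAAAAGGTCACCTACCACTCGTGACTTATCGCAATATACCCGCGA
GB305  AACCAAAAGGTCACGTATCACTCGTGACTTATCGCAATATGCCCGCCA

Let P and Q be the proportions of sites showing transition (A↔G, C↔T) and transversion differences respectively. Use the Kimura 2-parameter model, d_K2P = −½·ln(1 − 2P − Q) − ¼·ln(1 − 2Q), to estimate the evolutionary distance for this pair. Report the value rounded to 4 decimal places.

0.0885

The sequences differ at positions 15 (C/G, transversion), 18 (C/T, transition), 41 (A/G, transition), 47 (G/C, transversion).
Of the 4 differences, 2 transitions and 2 transversions over 48 sites: P = 2/48 = 0.041667, Q = 2/48 = 0.041667.
d = −0.5·ln(0.874999) − 0.25·ln(0.916666) = −0.5·(-0.133533) − 0.25·(-0.087012) = 0.0885.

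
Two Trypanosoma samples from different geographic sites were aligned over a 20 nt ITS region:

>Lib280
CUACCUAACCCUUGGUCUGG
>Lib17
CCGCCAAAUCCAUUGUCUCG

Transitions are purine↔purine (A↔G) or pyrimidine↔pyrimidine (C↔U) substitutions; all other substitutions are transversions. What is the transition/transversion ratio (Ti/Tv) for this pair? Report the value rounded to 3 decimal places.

0.750

Mismatches occur at site 2 (U↔C, transition), site 3 (A↔G, transition), site 6 (U↔A, transversion), site 9 (C↔U, transition), site 12 (U↔A, transversion), site 14 (G↔U, transversion), site 19 (G↔C, transversion).
Of the 7 differences, 3 transitions and 4 transversions, so Ti/Tv = 3/4 = 0.750.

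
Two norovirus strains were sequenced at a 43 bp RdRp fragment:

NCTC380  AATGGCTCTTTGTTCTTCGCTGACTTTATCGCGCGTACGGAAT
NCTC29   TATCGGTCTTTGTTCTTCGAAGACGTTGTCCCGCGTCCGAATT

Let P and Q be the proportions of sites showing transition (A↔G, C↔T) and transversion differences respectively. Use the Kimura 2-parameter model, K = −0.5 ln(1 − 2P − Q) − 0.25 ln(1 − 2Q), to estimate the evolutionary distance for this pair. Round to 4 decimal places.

0.3156

The sequences differ at positions 1 (A/T, transversion), 4 (G/C, transversion), 6 (C/G, transversion), 20 (C/A, transversion), 21 (T/A, transversion), 25 (T/G, transversion), 28 (A/G, transition), 31 (G/C, transversion), 37 (A/C, transversion), 40 (G/A, transition), 42 (A/T, transversion).
Of the 11 differences, 2 transitions and 9 transversions over 43 sites: P = 2/43 = 0.046512, Q = 9/43 = 0.209302.
d = −0.5·ln(0.697674) − 0.25·ln(0.581396) = −0.5·(-0.360003) − 0.25·(-0.542323) = 0.3156.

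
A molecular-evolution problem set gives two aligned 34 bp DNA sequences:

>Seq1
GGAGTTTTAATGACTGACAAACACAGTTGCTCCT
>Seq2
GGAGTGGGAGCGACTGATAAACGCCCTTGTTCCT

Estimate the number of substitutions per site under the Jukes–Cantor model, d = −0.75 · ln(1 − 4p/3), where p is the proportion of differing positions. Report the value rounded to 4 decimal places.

0.3734

The sequences differ at positions 6 (T/G), 7 (T/G), 8 (T/G), 10 (A/G), 11 (T/C), 18 (C/T), 23 (A/G), 25 (A/C), 26 (G/C), 30 (C/T).
p = 10/34 = 0.294118.
d = −0.75 · ln(1 − (4/3)·0.294118) = −0.75 · ln(0.607843) = −0.75 · (-0.497839) = 0.3734.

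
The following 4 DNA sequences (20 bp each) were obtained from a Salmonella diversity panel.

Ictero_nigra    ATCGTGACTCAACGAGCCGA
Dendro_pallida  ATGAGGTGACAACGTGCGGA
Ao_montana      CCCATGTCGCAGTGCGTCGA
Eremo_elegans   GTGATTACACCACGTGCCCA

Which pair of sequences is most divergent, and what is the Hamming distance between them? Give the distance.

Pairwise Hamming distances:
  Ictero_nigra vs Dendro_pallida: 8
  Ictero_nigra vs Ao_montana: 9
  Ictero_nigra vs Eremo_elegans: 8
  Dendro_pallida vs Ao_montana: 11
  Dendro_pallida vs Eremo_elegans: 8
  Ao_montana vs Eremo_elegans: 12
The largest is 12, between Ao_montana and Eremo_elegans.

12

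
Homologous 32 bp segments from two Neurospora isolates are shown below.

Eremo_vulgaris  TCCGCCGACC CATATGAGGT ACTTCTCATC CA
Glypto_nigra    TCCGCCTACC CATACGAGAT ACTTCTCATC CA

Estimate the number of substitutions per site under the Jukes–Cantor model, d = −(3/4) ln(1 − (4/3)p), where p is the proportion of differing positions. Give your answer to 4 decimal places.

0.1001

Differing sites — 7:G/T; 15:T/C; 19:G/A.
p = 3/32 = 0.093750.
d = −0.75 · ln(1 − (4/3)·0.093750) = −0.75 · ln(0.875000) = −0.75 · (-0.133531) = 0.1001.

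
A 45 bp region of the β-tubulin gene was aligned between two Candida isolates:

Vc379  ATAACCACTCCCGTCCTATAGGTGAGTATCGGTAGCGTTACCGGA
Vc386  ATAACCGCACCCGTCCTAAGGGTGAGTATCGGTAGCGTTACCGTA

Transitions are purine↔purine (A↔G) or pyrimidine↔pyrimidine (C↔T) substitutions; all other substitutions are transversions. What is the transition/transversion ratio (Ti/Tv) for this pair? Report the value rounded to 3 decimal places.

Differing sites — 7:A/G (Ti); 9:T/A (Tv); 19:T/A (Tv); 20:A/G (Ti); 44:G/T (Tv).
Of the 5 differences, 2 transitions and 3 transversions, so Ti/Tv = 2/3 = 0.667.

0.667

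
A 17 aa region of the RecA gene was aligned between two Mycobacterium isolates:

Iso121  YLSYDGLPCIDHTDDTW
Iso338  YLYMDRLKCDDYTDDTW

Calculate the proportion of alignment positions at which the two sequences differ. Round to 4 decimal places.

Differing sites — 3:S/Y; 4:Y/M; 6:G/R; 8:P/K; 10:I/D; 12:H/Y.
There are 6 differences over 17 sites, so p = 6/17 = 0.3529.

0.3529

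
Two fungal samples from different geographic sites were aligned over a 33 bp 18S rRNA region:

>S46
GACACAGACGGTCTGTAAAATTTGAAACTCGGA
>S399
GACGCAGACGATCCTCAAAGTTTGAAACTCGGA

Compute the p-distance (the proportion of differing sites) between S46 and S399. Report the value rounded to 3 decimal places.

0.182

Differing sites — 4:A/G; 11:G/A; 14:T/C; 15:G/T; 16:T/C; 20:A/G.
There are 6 differences over 33 sites, so p = 6/33 = 0.182.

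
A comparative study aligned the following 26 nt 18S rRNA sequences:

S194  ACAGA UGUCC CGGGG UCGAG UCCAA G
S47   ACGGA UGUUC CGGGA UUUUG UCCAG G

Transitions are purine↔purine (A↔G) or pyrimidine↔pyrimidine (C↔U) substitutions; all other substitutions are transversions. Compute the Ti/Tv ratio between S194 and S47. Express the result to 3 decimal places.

2.500

The sequences differ at positions 3 (A/G, transition), 9 (C/U, transition), 15 (G/A, transition), 17 (C/U, transition), 18 (G/U, transversion), 19 (A/U, transversion), 25 (A/G, transition).
Of the 7 differences, 5 transitions and 2 transversions, so Ti/Tv = 5/2 = 2.500.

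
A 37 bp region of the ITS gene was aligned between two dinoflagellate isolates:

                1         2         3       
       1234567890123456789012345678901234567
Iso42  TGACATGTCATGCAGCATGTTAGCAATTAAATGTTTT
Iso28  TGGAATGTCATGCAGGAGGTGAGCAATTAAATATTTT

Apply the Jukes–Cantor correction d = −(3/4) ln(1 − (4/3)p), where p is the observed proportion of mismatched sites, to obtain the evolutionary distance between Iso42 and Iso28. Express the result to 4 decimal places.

Mismatches occur at site 3 (A→G), site 4 (C→A), site 16 (C→G), site 18 (T→G), site 21 (T→G), site 33 (G→A).
p = 6/37 = 0.162162.
d = −0.75 · ln(1 − (4/3)·0.162162) = −0.75 · ln(0.783784) = −0.75 · (-0.243622) = 0.1827.

0.1827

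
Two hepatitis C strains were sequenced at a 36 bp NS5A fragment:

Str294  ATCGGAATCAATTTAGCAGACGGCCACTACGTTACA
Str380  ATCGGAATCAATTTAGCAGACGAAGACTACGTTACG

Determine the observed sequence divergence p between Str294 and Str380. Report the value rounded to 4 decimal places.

0.1111

The sequences differ at positions 23 (G/A), 24 (C/A), 25 (C/G), 36 (A/G).
There are 4 differences over 36 sites, so p = 4/36 = 0.1111.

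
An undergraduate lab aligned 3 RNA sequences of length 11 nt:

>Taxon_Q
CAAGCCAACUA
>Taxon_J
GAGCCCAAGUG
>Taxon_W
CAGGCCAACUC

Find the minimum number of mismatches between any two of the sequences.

2

Pairwise Hamming distances:
  Taxon_Q vs Taxon_J: 5
  Taxon_Q vs Taxon_W: 2
  Taxon_J vs Taxon_W: 4
The smallest is 2, between Taxon_Q and Taxon_W.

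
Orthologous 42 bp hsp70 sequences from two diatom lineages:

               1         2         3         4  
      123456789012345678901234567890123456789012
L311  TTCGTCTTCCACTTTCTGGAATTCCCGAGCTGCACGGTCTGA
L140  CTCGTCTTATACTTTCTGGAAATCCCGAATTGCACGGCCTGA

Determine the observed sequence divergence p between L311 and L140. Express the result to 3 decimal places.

The sequences differ at positions 1 (T/C), 9 (C/A), 10 (C/T), 22 (T/A), 29 (G/A), 30 (C/T), 38 (T/C).
There are 7 differences over 42 sites, so p = 7/42 = 0.167.

0.167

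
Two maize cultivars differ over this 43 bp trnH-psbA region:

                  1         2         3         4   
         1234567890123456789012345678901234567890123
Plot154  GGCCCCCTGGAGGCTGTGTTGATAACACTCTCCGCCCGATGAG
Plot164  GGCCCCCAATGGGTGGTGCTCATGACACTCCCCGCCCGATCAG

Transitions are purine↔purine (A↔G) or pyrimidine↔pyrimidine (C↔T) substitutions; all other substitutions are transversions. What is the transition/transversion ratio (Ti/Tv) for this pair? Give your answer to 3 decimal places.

The sequences differ at positions 8 (T/A, transversion), 9 (G/A, transition), 10 (G/T, transversion), 11 (A/G, transition), 14 (C/T, transition), 15 (T/G, transversion), 19 (T/C, transition), 21 (G/C, transversion), 24 (A/G, transition), 31 (T/C, transition), 41 (G/C, transversion).
Of the 11 differences, 6 transitions and 5 transversions, so Ti/Tv = 6/5 = 1.200.

1.200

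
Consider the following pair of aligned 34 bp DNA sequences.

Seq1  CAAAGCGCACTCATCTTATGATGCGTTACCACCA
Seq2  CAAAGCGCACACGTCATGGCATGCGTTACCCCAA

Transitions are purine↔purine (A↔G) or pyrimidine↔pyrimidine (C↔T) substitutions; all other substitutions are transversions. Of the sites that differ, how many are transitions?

The sequences differ at positions 11 (T/A, transversion), 13 (A/G, transition), 16 (T/A, transversion), 18 (A/G, transition), 19 (T/G, transversion), 20 (G/C, transversion), 31 (A/C, transversion), 33 (C/A, transversion).
Of the 8 differences, 2 transitions and 6 transversions, so the answer is 2.

2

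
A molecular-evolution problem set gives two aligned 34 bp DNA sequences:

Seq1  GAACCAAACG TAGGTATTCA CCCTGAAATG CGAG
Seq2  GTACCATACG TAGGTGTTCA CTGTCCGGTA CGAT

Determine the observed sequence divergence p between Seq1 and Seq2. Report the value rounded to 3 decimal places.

Mismatches occur at site 2 (A→T), site 7 (A→T), site 16 (A→G), site 22 (C→T), site 23 (C→G), site 25 (G→C), site 26 (A→C), site 27 (A→G), site 28 (A→G), site 30 (G→A), site 34 (G→T).
There are 11 differences over 34 sites, so p = 11/34 = 0.324.

0.324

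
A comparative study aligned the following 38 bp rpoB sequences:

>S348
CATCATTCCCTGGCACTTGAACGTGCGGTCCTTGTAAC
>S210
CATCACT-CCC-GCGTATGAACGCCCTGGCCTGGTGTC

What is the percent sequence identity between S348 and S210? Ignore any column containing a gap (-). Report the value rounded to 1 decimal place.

66.7%

Excluding the 2 gap columns leaves 36 comparable sites.
Mismatches occur at site 6 (T↔C), site 11 (T↔C), site 15 (A↔G), site 16 (C↔T), site 17 (T↔A), site 24 (T↔C), site 25 (G↔C), site 27 (G↔T), site 29 (T↔G), site 33 (T↔G), site 36 (A↔G), site 37 (A↔T).
24 of the 36 comparable sites match, so the percent identity is 24/36 × 100 = 66.7%.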